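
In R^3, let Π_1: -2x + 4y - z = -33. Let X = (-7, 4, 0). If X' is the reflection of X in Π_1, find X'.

λ = (n·X − d)/|n|² = (30 − (-33))/21 = 3.
Reflection = X − 2λn = (-7, 4, 0) − 6·(-2, 4, -1) = (5, -20, 6).

(5, -20, 6)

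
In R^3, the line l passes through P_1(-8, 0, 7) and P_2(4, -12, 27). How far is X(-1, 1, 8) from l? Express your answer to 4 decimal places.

A direction vector for l is P_2 − P_1 = (12, -12, 20).
Taking (-8, 0, 7) on l with direction v = (12, -12, 20): w = X − (-8, 0, 7) = (7, 1, 1), and w × v = (32, -128, -96).
Distance = |w × v| / |v| = √26624 / √688 ≈ 6.2207.

6.2207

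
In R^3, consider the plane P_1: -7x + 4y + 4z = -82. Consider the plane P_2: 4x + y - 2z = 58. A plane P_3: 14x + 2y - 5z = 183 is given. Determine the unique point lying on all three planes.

Solving the 3×3 linear system -7x + 4y + 4z = -82, 4x + y - 2z = 58, 14x + 2y - 5z = 183 (e.g. by elimination or Cramer's rule, determinant = -49) gives (10, 4, -7).

(10, 4, -7)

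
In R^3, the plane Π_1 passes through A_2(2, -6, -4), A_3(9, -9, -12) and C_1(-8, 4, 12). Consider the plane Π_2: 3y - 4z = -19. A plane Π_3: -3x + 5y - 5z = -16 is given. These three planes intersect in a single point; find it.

(-3, -1, 4)

A_2A_3 = (7, -3, -8), A_2C_1 = (-10, 10, 16); a normal to Π_1 is A_2A_3 × A_2C_1 = (32, -32, 40).
Using A_2: Π_1 has equation 32x - 32y + 40z = 96.
Solving the 3×3 linear system 32x - 32y + 40z = 96, 3y - 4z = -19, -3x + 5y - 5z = -16 (e.g. by elimination or Cramer's rule, determinant = 136) gives (-3, -1, 4).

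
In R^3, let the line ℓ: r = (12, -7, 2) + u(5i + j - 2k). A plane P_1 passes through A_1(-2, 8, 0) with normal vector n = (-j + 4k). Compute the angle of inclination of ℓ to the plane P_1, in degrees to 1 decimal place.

P_1: n·r = n·A_1 gives -y + 4z = -8.
sin θ = |n·v| / (|n||v|) = |-9| / (√17 · √30) = 0.39853.
θ ≈ 23.5°.

23.5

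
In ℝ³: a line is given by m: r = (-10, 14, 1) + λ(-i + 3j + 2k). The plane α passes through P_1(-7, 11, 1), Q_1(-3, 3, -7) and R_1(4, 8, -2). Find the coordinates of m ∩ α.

(-7, 5, -5)

P_1Q_1 = (4, -8, -8), P_1R_1 = (11, -3, -3); a normal to α is P_1Q_1 × P_1R_1 = (0, -76, 76).
Using P_1: α has equation -76y + 76z = -760.
Substitute r = (-10, 14, 1) + t(-1, 3, 2) into the plane: -988 + (-76)t = -760, so t = -3.
Intersection: (-10, 14, 1) + (-3)·(-1, 3, 2) = (-7, 5, -5).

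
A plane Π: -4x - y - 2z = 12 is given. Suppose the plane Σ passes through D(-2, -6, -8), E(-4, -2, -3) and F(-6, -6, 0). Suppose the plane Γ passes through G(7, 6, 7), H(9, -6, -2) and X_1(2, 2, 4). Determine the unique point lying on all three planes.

DE = (-2, 4, 5), DF = (-4, 0, 8); a normal to Σ is DE × DF = (32, -4, 16).
Using D: Σ has equation 32x - 4y + 16z = -168.
GH = (2, -12, -9), GX_1 = (-5, -4, -3); a normal to Γ is GH × GX_1 = (0, 51, -68).
Using G: Γ has equation 51y - 68z = -170.
Solving the 3×3 linear system -4x - y - 2z = 12, 32x - 4y + 16z = -168, 51y - 68z = -170 (e.g. by elimination or Cramer's rule, determinant = -3264) gives (-8, 6, 7).

(-8, 6, 7)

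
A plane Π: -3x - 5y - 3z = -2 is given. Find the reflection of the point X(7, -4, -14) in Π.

λ = (n·X − d)/|n|² = (41 − (-2))/43 = 1.
Reflection = X − 2λn = (7, -4, -14) − 2·(-3, -5, -3) = (13, 6, -8).

(13, 6, -8)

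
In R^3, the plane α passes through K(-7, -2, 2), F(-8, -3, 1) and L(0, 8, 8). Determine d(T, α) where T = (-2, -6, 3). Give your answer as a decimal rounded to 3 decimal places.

KF = (-1, -1, -1), KL = (7, 10, 6); a normal to α is KF × KL = (4, -1, -3).
Using K: α has equation 4x - y - 3z = -32.
n·T − d = (4)·(-2) + (-1)·(-6) + (-3)·(3) − (-32) = 21; |n| = √26.
Distance = |21| / √26 = 21/√26 ≈ 4.118.

4.118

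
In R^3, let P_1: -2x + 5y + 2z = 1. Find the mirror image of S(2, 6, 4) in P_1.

(6, -4, 0)

λ = (n·S − d)/|n|² = (34 − 1)/33 = 1.
Reflection = S − 2λn = (2, 6, 4) − 2·(-2, 5, 2) = (6, -4, 0).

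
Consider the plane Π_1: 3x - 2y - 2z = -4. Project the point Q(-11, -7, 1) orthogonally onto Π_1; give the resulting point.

(-8, -9, -1)

Foot = Q − λn with λ = (n·Q − d)/|n|² = (-21 − (-4))/17 = -1.
Foot = (-11, -7, 1) − (-1)·(3, -2, -2) = (-8, -9, -1).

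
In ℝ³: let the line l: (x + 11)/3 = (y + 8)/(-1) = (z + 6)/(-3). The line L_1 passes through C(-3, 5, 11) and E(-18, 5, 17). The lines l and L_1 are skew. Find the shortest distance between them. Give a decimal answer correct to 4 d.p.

1.5255

l has direction (3, -1, -3) through (-11, -8, -6).
A direction vector for L_1 is E − C = (-15, 0, 6).
Common perpendicular direction n = (3, -1, -3) × (-15, 0, 6) = (-6, 27, -15).
With w = (-3, 5, 11) − (-11, -8, -6) = (8, 13, 17), w · n = 48.
Distance = |w · n| / |n| = |48| / √990 ≈ 1.5255.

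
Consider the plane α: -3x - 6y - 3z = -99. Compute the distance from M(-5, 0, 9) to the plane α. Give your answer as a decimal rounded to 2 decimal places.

11.84

n·M − d = (-3)·(-5) + (-6)·(0) + (-3)·(9) − (-99) = 87; |n| = √54.
Distance = |87| / √54 = 87/√54 ≈ 11.84.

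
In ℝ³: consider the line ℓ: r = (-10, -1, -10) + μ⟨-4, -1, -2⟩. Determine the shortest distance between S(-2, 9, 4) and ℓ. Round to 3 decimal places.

11.255

Taking (-10, -1, -10) on ℓ with direction v = (-4, -1, -2): w = S − (-10, -1, -10) = (8, 10, 14), and w × v = (-6, -40, 32).
Distance = |w × v| / |v| = √2660 / √21 ≈ 11.255.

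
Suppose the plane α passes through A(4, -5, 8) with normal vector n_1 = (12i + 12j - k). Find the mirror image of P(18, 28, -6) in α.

α: n_1·r = n_1·A gives 12x + 12y - z = -20.
λ = (n·P − d)/|n|² = (558 − (-20))/289 = 2.
Reflection = P − 2λn = (18, 28, -6) − 4·(12, 12, -1) = (-30, -20, -2).

(-30, -20, -2)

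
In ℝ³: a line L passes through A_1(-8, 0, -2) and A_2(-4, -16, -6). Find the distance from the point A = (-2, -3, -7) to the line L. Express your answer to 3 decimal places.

A direction vector for L is A_2 − A_1 = (4, -16, -4).
Taking (-8, 0, -2) on L with direction v = (4, -16, -4): w = A − (-8, 0, -2) = (6, -3, -5), and w × v = (-68, 4, -84).
Distance = |w × v| / |v| = √11696 / √288 ≈ 6.373.

6.373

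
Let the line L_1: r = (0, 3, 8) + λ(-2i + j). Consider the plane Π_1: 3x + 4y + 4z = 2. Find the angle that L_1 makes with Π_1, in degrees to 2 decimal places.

sin θ = |n·v| / (|n||v|) = |-2| / (√41 · √5) = 0.13969.
θ ≈ 8.03°.

8.03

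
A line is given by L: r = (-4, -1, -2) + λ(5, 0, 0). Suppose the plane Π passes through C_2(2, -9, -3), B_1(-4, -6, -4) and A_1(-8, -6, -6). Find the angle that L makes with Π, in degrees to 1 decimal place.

22.6

C_2B_1 = (-6, 3, -1), C_2A_1 = (-10, 3, -3); a normal to Π is C_2B_1 × C_2A_1 = (-6, -8, 12).
Using C_2: Π has equation -6x - 8y + 12z = 24.
sin θ = |n·v| / (|n||v|) = |-30| / (√244 · √25) = 0.38411.
θ ≈ 22.6°.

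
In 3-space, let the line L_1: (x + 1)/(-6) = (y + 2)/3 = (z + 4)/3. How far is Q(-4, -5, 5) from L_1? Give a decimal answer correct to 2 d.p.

8.66

L_1 has direction (-6, 3, 3) through (-1, -2, -4).
Taking (-1, -2, -4) on L_1 with direction v = (-6, 3, 3): w = Q − (-1, -2, -4) = (-3, -3, 9), and w × v = (-36, -45, -27).
Distance = |w × v| / |v| = √4050 / √54 ≈ 8.66.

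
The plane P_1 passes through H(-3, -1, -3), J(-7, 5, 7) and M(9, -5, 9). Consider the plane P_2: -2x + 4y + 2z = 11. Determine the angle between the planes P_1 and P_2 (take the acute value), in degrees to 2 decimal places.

HJ = (-4, 6, 10), HM = (12, -4, 12); a normal to P_1 is HJ × HM = (112, 168, -56).
Using H: P_1 has equation 112x + 168y - 56z = -336.
cos θ = |n₁·n₂| / (|n₁||n₂|) = |336| / (√43904 · √24).
θ = arccos(0.32733) ≈ 70.89°.

70.89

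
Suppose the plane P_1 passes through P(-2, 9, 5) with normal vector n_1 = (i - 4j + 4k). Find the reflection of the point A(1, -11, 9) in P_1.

(-5, 13, -15)

P_1: n_1·r = n_1·P gives x - 4y + 4z = -18.
λ = (n·A − d)/|n|² = (81 − (-18))/33 = 3.
Reflection = A − 2λn = (1, -11, 9) − 6·(1, -4, 4) = (-5, 13, -15).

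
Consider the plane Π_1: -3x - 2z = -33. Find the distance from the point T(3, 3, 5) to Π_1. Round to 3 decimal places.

n·T − d = (-3)·(3) + (0)·(3) + (-2)·(5) − (-33) = 14; |n| = √13.
Distance = |14| / √13 = 14/√13 ≈ 3.883.

3.883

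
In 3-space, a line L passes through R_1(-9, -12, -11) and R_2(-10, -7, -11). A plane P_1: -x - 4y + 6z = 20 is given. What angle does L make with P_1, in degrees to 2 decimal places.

A direction vector for L is R_2 − R_1 = (-1, 5, 0).
sin θ = |n·v| / (|n||v|) = |-19| / (√53 · √26) = 0.51183.
θ ≈ 30.79°.

30.79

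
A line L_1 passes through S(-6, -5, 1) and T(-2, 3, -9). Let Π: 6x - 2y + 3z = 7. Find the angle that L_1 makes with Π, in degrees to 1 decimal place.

A direction vector for L_1 is T − S = (4, 8, -10).
sin θ = |n·v| / (|n||v|) = |-22| / (√49 · √180) = 0.23425.
θ ≈ 13.5°.

13.5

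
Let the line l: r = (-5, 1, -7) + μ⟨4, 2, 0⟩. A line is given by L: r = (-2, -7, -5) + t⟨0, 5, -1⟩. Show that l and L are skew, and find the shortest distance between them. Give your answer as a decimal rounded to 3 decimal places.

Common perpendicular direction n = (4, 2, 0) × (0, 5, -1) = (-2, 4, 20).
With w = (-2, -7, -5) − (-5, 1, -7) = (3, -8, 2), w · n = 2.
Since n ≠ 0 the lines are not parallel, and w · n = 2 ≠ 0 so they do not intersect; hence they are skew.
Distance = |w · n| / |n| = |2| / √420 ≈ 0.098.

0.098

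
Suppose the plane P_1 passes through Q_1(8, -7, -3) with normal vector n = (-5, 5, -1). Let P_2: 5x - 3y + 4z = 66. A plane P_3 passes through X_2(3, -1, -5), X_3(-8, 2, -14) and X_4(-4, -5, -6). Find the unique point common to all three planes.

(8, -6, 2)

P_1: n·r = n·Q_1 gives -5x + 5y - z = -72.
X_2X_3 = (-11, 3, -9), X_2X_4 = (-7, -4, -1); a normal to P_3 is X_2X_3 × X_2X_4 = (-39, 52, 65).
Using X_2: P_3 has equation -39x + 52y + 65z = -494.
Solving the 3×3 linear system -5x + 5y - z = -72, 5x - 3y + 4z = 66, -39x + 52y + 65z = -494 (e.g. by elimination or Cramer's rule, determinant = -533) gives (8, -6, 2).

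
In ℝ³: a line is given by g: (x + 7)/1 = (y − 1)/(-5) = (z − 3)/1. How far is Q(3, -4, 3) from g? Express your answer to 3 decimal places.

8.924

g has direction (1, -5, 1) through (-7, 1, 3).
Taking (-7, 1, 3) on g with direction v = (1, -5, 1): w = Q − (-7, 1, 3) = (10, -5, 0), and w × v = (-5, -10, -45).
Distance = |w × v| / |v| = √2150 / √27 ≈ 8.924.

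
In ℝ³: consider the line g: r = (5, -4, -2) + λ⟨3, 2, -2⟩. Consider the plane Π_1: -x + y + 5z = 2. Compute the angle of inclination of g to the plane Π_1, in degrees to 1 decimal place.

30.9

sin θ = |n·v| / (|n||v|) = |-11| / (√27 · √17) = 0.51344.
θ ≈ 30.9°.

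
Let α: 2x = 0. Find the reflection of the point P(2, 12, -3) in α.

λ = (n·P − d)/|n|² = (4 − 0)/4 = 1.
Reflection = P − 2λn = (2, 12, -3) − 2·(2, 0, 0) = (-2, 12, -3).

(-2, 12, -3)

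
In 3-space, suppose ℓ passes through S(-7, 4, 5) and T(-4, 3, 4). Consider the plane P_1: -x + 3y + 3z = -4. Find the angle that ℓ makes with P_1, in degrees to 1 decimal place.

A direction vector for ℓ is T − S = (3, -1, -1).
sin θ = |n·v| / (|n||v|) = |-9| / (√19 · √11) = 0.62254.
θ ≈ 38.5°.

38.5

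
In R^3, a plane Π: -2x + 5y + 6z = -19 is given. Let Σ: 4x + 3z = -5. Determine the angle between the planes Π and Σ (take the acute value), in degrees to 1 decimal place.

cos θ = |n₁·n₂| / (|n₁||n₂|) = |10| / (√65 · √25).
θ = arccos(0.24807) ≈ 75.6°.

75.6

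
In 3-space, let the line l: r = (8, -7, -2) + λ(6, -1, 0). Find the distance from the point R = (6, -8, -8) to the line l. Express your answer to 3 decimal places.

Taking (8, -7, -2) on l with direction v = (6, -1, 0): w = R − (8, -7, -2) = (-2, -1, -6), and w × v = (-6, -36, 8).
Distance = |w × v| / |v| = √1396 / √37 ≈ 6.142.

6.142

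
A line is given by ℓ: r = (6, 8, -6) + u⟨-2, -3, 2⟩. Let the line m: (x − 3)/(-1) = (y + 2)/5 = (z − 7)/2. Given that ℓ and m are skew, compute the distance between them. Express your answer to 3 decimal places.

m has direction (-1, 5, 2) through (3, -2, 7).
Common perpendicular direction n = (-2, -3, 2) × (-1, 5, 2) = (-16, 2, -13).
With w = (3, -2, 7) − (6, 8, -6) = (-3, -10, 13), w · n = -141.
Distance = |w · n| / |n| = |-141| / √429 ≈ 6.808.

6.808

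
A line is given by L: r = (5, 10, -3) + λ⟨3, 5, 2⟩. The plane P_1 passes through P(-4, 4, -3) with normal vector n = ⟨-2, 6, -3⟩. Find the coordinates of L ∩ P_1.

P_1: n·r = n·P gives -2x + 6y - 3z = 41.
Substitute r = (5, 10, -3) + t(3, 5, 2) into the plane: 59 + 18t = 41, so t = -1.
Intersection: (5, 10, -3) + (-1)·(3, 5, 2) = (2, 5, -5).

(2, 5, -5)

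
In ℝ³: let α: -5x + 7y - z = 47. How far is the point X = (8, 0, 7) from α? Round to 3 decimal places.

10.854

n·X − d = (-5)·(8) + (7)·(0) + (-1)·(7) − 47 = -94; |n| = √75.
Distance = |-94| / √75 = 94/√75 ≈ 10.854.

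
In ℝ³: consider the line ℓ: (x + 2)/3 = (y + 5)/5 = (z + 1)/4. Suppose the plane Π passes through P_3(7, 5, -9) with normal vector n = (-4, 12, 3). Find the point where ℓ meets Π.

ℓ has direction (3, 5, 4) through (-2, -5, -1).
Π: n·r = n·P_3 gives -4x + 12y + 3z = 5.
Substitute r = (-2, -5, -1) + t(3, 5, 4) into the plane: -55 + 60t = 5, so t = 1.
Intersection: (-2, -5, -1) + 1·(3, 5, 4) = (1, 0, 3).

(1, 0, 3)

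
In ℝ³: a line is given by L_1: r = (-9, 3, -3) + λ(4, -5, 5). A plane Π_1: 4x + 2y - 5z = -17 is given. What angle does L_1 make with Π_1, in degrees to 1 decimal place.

20.4

sin θ = |n·v| / (|n||v|) = |-19| / (√45 · √66) = 0.34864.
θ ≈ 20.4°.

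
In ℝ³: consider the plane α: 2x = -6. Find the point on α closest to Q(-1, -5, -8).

(-3, -5, -8)

Foot = Q − λn with λ = (n·Q − d)/|n|² = (-2 − (-6))/4 = 1.
Foot = (-1, -5, -8) − 1·(2, 0, 0) = (-3, -5, -8).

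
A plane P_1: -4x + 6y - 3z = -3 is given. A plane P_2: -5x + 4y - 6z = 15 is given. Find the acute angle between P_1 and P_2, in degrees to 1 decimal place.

25.2

cos θ = |n₁·n₂| / (|n₁||n₂|) = |62| / (√61 · √77).
θ = arccos(0.90465) ≈ 25.2°.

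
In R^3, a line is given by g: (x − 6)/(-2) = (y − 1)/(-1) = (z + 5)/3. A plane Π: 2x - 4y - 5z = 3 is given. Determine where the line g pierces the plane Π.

(2, -1, 1)

g has direction (-2, -1, 3) through (6, 1, -5).
Substitute r = (6, 1, -5) + t(-2, -1, 3) into the plane: 33 + (-15)t = 3, so t = 2.
Intersection: (6, 1, -5) + 2·(-2, -1, 3) = (2, -1, 1).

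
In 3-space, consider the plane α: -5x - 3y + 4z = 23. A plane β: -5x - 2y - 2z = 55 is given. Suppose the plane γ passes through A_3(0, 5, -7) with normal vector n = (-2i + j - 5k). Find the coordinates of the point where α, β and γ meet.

γ: n·r = n·A_3 gives -2x + y - 5z = 40.
Solving the 3×3 linear system -5x - 3y + 4z = 23, -5x - 2y - 2z = 55, -2x + y - 5z = 40 (e.g. by elimination or Cramer's rule, determinant = -33) gives (-7, -4, -6).

(-7, -4, -6)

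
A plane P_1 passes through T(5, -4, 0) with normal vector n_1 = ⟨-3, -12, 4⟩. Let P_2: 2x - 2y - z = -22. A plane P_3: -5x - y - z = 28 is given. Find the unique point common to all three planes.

P_1: n_1·r = n_1·T gives -3x - 12y + 4z = 33.
Solving the 3×3 linear system -3x - 12y + 4z = 33, 2x - 2y - z = -22, -5x - y - z = 28 (e.g. by elimination or Cramer's rule, determinant = -135) gives (-7, 1, 6).

(-7, 1, 6)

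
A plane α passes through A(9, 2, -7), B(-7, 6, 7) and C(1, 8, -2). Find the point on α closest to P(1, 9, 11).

(-5, 6, 5)

AB = (-16, 4, 14), AC = (-8, 6, 5); a normal to α is AB × AC = (-64, -32, -64).
Using A: α has equation -64x - 32y - 64z = -192.
Foot = P − λn with λ = (n·P − d)/|n|² = (-1056 − (-192))/9216 = -3/32.
Foot = (1, 9, 11) − (-3/32)·(-64, -32, -64) = (-5, 6, 5).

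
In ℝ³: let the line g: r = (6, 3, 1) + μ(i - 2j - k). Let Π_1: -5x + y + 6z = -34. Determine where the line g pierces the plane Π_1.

Substitute r = (6, 3, 1) + t(1, -2, -1) into the plane: -21 + (-13)t = -34, so t = 1.
Intersection: (6, 3, 1) + 1·(1, -2, -1) = (7, 1, 0).

(7, 1, 0)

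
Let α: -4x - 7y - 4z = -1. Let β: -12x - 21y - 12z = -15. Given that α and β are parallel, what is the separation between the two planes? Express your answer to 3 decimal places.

Rescale β by 1/3: -4x - 7y - 4z = -5. Then distance = |-1 − (-5)| / √81 ≈ 0.444.

0.444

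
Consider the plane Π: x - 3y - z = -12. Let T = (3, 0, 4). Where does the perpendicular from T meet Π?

Foot = T − λn with λ = (n·T − d)/|n|² = (-1 − (-12))/11 = 1.
Foot = (3, 0, 4) − 1·(1, -3, -1) = (2, 3, 5).

(2, 3, 5)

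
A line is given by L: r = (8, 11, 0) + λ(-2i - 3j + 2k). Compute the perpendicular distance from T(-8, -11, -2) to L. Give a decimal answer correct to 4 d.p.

14.9745

Taking (8, 11, 0) on L with direction v = (-2, -3, 2): w = T − (8, 11, 0) = (-16, -22, -2), and w × v = (-50, 36, 4).
Distance = |w × v| / |v| = √3812 / √17 ≈ 14.9745.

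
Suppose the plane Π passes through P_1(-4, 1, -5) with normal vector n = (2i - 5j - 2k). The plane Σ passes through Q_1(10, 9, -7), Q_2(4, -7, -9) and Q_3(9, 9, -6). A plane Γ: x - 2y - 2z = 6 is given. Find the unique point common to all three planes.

Π: n·r = n·P_1 gives 2x - 5y - 2z = -3.
Q_1Q_2 = (-6, -16, -2), Q_1Q_3 = (-1, 0, 1); a normal to Σ is Q_1Q_2 × Q_1Q_3 = (-16, 8, -16).
Using Q_1: Σ has equation -16x + 8y - 16z = 24.
Solving the 3×3 linear system 2x - 5y - 2z = -3, -16x + 8y - 16z = 24, x - 2y - 2z = 6 (e.g. by elimination or Cramer's rule, determinant = 96) gives (6, 5, -5).

(6, 5, -5)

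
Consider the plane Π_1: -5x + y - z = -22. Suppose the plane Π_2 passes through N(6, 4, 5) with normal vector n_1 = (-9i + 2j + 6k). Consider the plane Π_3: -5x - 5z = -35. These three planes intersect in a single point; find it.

(4, 1, 3)

Π_2: n_1·r = n_1·N gives -9x + 2y + 6z = -16.
Solving the 3×3 linear system -5x + y - z = -22, -9x + 2y + 6z = -16, -5x - 5z = -35 (e.g. by elimination or Cramer's rule, determinant = -35) gives (4, 1, 3).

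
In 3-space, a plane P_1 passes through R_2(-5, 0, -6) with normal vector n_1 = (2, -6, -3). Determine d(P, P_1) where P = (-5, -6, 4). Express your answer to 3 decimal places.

0.857

P_1: n_1·r = n_1·R_2 gives 2x - 6y - 3z = 8.
n·P − d = (2)·(-5) + (-6)·(-6) + (-3)·(4) − 8 = 6; |n| = √49.
Distance = |6| / √49 = 6/√49 ≈ 0.857.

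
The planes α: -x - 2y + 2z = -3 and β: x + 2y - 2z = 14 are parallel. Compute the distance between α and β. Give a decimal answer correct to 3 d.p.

Rescale β by 1/(-1): -x - 2y + 2z = -14. Then distance = |-3 − (-14)| / √9 ≈ 3.667.

3.667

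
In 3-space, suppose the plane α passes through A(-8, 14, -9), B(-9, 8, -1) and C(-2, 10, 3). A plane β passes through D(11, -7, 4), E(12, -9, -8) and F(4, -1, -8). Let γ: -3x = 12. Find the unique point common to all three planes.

(-4, 8, 4)

AB = (-1, -6, 8), AC = (6, -4, 12); a normal to α is AB × AC = (-40, 60, 40).
Using A: α has equation -40x + 60y + 40z = 800.
DE = (1, -2, -12), DF = (-7, 6, -12); a normal to β is DE × DF = (96, 96, -8).
Using D: β has equation 96x + 96y - 8z = 352.
Solving the 3×3 linear system -40x + 60y + 40z = 800, 96x + 96y - 8z = 352, -3x = 12 (e.g. by elimination or Cramer's rule, determinant = 12960) gives (-4, 8, 4).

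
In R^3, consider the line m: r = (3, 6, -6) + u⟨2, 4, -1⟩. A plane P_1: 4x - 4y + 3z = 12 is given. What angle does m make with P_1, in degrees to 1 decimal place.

22.0

sin θ = |n·v| / (|n||v|) = |-11| / (√41 · √21) = 0.37488.
θ ≈ 22.0°.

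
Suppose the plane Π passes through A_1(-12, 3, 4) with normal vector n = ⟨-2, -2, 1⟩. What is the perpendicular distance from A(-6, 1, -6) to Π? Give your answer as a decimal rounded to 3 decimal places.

Π: n·r = n·A_1 gives -2x - 2y + z = 22.
n·A − d = (-2)·(-6) + (-2)·(1) + (1)·(-6) − 22 = -18; |n| = √9.
Distance = |-18| / √9 = 18/√9 ≈ 6.000.

6.000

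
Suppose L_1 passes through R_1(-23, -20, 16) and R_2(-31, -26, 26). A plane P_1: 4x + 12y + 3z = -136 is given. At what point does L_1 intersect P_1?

A direction vector for L_1 is R_2 − R_1 = (-8, -6, 10).
Substitute r = (-23, -20, 16) + t(-8, -6, 10) into the plane: -284 + (-74)t = -136, so t = -2.
Intersection: (-23, -20, 16) + (-2)·(-8, -6, 10) = (-7, -8, -4).

(-7, -8, -4)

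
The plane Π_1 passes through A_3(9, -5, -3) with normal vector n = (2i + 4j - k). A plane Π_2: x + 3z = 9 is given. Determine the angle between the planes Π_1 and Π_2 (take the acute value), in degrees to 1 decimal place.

Π_1: n·r = n·A_3 gives 2x + 4y - z = 1.
cos θ = |n₁·n₂| / (|n₁||n₂|) = |-1| / (√21 · √10).
θ = arccos(0.06901) ≈ 86.0°.

86.0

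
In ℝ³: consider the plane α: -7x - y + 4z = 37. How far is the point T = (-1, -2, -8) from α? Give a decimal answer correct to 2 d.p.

n·T − d = (-7)·(-1) + (-1)·(-2) + (4)·(-8) − 37 = -60; |n| = √66.
Distance = |-60| / √66 = 60/√66 ≈ 7.39.

7.39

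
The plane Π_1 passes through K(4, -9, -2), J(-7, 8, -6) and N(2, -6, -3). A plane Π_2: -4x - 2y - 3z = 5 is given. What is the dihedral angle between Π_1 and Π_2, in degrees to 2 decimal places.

KJ = (-11, 17, -4), KN = (-2, 3, -1); a normal to Π_1 is KJ × KN = (-5, -3, 1).
Using K: Π_1 has equation -5x - 3y + z = 5.
cos θ = |n₁·n₂| / (|n₁||n₂|) = |23| / (√35 · √29).
θ = arccos(0.72193) ≈ 43.79°.

43.79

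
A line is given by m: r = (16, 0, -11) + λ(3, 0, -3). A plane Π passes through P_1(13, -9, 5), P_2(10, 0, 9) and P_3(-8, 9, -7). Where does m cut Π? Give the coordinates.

P_1P_2 = (-3, 9, 4), P_1P_3 = (-21, 18, -12); a normal to Π is P_1P_2 × P_1P_3 = (-180, -120, 135).
Using P_1: Π has equation -180x - 120y + 135z = -585.
Substitute r = (16, 0, -11) + t(3, 0, -3) into the plane: -4365 + (-945)t = -585, so t = -4.
Intersection: (16, 0, -11) + (-4)·(3, 0, -3) = (4, 0, 1).

(4, 0, 1)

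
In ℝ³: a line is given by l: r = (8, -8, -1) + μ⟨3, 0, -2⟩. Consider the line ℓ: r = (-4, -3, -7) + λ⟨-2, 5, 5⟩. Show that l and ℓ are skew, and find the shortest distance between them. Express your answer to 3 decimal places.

12.548

Common perpendicular direction n = (3, 0, -2) × (-2, 5, 5) = (10, -11, 15).
With w = (-4, -3, -7) − (8, -8, -1) = (-12, 5, -6), w · n = -265.
Since n ≠ 0 the lines are not parallel, and w · n = -265 ≠ 0 so they do not intersect; hence they are skew.
Distance = |w · n| / |n| = |-265| / √446 ≈ 12.548.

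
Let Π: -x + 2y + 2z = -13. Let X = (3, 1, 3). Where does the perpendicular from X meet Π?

Foot = X − λn with λ = (n·X − d)/|n|² = (5 − (-13))/9 = 2.
Foot = (3, 1, 3) − 2·(-1, 2, 2) = (5, -3, -1).

(5, -3, -1)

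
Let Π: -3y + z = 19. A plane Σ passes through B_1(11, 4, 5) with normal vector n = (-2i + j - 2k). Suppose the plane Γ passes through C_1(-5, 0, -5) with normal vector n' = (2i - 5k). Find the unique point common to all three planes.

(10, -6, 1)

Σ: n·r = n·B_1 gives -2x + y - 2z = -28.
Γ: n'·r = n'·C_1 gives 2x - 5z = 15.
Solving the 3×3 linear system -3y + z = 19, -2x + y - 2z = -28, 2x - 5z = 15 (e.g. by elimination or Cramer's rule, determinant = 40) gives (10, -6, 1).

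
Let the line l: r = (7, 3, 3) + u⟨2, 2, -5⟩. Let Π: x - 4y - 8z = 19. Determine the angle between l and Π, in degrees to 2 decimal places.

sin θ = |n·v| / (|n||v|) = |34| / (√81 · √33) = 0.65763.
θ ≈ 41.12°.

41.12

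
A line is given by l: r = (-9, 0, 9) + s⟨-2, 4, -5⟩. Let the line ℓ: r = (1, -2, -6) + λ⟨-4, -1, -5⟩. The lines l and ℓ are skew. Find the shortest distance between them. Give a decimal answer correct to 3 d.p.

Common perpendicular direction n = (-2, 4, -5) × (-4, -1, -5) = (-25, 10, 18).
With w = (1, -2, -6) − (-9, 0, 9) = (10, -2, -15), w · n = -540.
Distance = |w · n| / |n| = |-540| / √1049 ≈ 16.673.

16.673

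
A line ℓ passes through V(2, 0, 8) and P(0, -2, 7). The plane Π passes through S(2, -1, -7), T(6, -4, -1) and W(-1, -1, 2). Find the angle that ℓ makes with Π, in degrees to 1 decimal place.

69.0

A direction vector for ℓ is P − V = (-2, -2, -1).
ST = (4, -3, 6), SW = (-3, 0, 9); a normal to Π is ST × SW = (-27, -54, -9).
Using S: Π has equation -27x - 54y - 9z = 63.
sin θ = |n·v| / (|n||v|) = |171| / (√3726 · √9) = 0.93380.
θ ≈ 69.0°.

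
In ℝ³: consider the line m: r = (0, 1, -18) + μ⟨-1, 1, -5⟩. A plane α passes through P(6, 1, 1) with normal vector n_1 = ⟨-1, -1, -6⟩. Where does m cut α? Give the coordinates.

(4, -3, 2)

α: n_1·r = n_1·P gives -x - y - 6z = -13.
Substitute r = (0, 1, -18) + t(-1, 1, -5) into the plane: 107 + 30t = -13, so t = -4.
Intersection: (0, 1, -18) + (-4)·(-1, 1, -5) = (4, -3, 2).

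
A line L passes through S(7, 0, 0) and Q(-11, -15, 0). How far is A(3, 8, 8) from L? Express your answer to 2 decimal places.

11.82

A direction vector for L is Q − S = (-18, -15, 0).
Taking (7, 0, 0) on L with direction v = (-18, -15, 0): w = A − (7, 0, 0) = (-4, 8, 8), and w × v = (120, -144, 204).
Distance = |w × v| / |v| = √76752 / √549 ≈ 11.82.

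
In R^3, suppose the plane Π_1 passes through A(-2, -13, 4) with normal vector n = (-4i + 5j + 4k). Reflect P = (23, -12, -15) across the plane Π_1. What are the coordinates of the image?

(-1, 18, 9)

Π_1: n·r = n·A gives -4x + 5y + 4z = -41.
λ = (n·P − d)/|n|² = (-212 − (-41))/57 = -3.
Reflection = P − 2λn = (23, -12, -15) − (-6)·(-4, 5, 4) = (-1, 18, 9).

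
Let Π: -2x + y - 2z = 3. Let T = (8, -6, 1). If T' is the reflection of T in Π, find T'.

(-4, 0, -11)

λ = (n·T − d)/|n|² = (-24 − 3)/9 = -3.
Reflection = T − 2λn = (8, -6, 1) − (-6)·(-2, 1, -2) = (-4, 0, -11).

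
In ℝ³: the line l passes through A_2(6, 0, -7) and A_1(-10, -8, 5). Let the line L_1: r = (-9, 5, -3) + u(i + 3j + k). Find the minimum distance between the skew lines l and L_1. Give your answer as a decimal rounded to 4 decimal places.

9.7373

A direction vector for l is A_1 − A_2 = (-16, -8, 12).
Common perpendicular direction n = (-16, -8, 12) × (1, 3, 1) = (-44, 28, -40).
With w = (-9, 5, -3) − (6, 0, -7) = (-15, 5, 4), w · n = 640.
Distance = |w · n| / |n| = |640| / √4320 ≈ 9.7373.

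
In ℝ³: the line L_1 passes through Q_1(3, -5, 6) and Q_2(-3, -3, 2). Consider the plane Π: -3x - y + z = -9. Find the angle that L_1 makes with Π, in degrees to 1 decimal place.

A direction vector for L_1 is Q_2 − Q_1 = (-6, 2, -4).
sin θ = |n·v| / (|n||v|) = |12| / (√11 · √56) = 0.48349.
θ ≈ 28.9°.

28.9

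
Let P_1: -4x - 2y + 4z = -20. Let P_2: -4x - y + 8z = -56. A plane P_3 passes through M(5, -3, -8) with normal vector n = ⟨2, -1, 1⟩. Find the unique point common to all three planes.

(2, -8, -7)

P_3: n·r = n·M gives 2x - y + z = 5.
Solving the 3×3 linear system -4x - 2y + 4z = -20, -4x - y + 8z = -56, 2x - y + z = 5 (e.g. by elimination or Cramer's rule, determinant = -44) gives (2, -8, -7).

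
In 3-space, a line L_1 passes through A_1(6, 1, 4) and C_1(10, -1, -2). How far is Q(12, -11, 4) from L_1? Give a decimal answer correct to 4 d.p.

A direction vector for L_1 is C_1 − A_1 = (4, -2, -6).
Taking (6, 1, 4) on L_1 with direction v = (4, -2, -6): w = Q − (6, 1, 4) = (6, -12, 0), and w × v = (72, 36, 36).
Distance = |w × v| / |v| = √7776 / √56 ≈ 11.7838.

11.7838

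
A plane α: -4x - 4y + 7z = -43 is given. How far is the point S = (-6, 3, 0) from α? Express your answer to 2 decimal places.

6.11

n·S − d = (-4)·(-6) + (-4)·(3) + (7)·(0) − (-43) = 55; |n| = √81.
Distance = |55| / √81 = 55/√81 ≈ 6.11.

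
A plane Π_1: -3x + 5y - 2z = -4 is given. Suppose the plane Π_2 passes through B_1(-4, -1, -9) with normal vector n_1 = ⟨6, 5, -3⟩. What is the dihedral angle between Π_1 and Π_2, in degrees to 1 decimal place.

Π_2: n_1·r = n_1·B_1 gives 6x + 5y - 3z = -2.
cos θ = |n₁·n₂| / (|n₁||n₂|) = |13| / (√38 · √70).
θ = arccos(0.25206) ≈ 75.4°.

75.4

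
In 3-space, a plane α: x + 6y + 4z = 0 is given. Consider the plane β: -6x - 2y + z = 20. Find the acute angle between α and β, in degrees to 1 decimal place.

72.5

cos θ = |n₁·n₂| / (|n₁||n₂|) = |-14| / (√53 · √41).
θ = arccos(0.30033) ≈ 72.5°.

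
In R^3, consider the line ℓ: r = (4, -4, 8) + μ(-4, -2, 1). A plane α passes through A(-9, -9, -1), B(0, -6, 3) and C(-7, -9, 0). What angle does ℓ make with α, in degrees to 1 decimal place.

AB = (9, 3, 4), AC = (2, 0, 1); a normal to α is AB × AC = (3, -1, -6).
Using A: α has equation 3x - y - 6z = -12.
sin θ = |n·v| / (|n||v|) = |-16| / (√46 · √21) = 0.51479.
θ ≈ 31.0°.

31.0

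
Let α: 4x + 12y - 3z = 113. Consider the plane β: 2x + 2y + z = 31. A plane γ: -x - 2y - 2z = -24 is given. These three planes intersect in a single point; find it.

(8, 7, 1)

Solving the 3×3 linear system 4x + 12y - 3z = 113, 2x + 2y + z = 31, -x - 2y - 2z = -24 (e.g. by elimination or Cramer's rule, determinant = 34) gives (8, 7, 1).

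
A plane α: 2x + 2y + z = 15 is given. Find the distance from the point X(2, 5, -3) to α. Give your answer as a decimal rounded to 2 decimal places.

n·X − d = (2)·(2) + (2)·(5) + (1)·(-3) − 15 = -4; |n| = √9.
Distance = |-4| / √9 = 4/√9 ≈ 1.33.

1.33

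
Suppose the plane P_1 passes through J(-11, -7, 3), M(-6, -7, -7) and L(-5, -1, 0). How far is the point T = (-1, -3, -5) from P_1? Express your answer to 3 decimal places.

JM = (5, 0, -10), JL = (6, 6, -3); a normal to P_1 is JM × JL = (60, -45, 30).
Using J: P_1 has equation 60x - 45y + 30z = -255.
n·T − d = (60)·(-1) + (-45)·(-3) + (30)·(-5) − (-255) = 180; |n| = √6525.
Distance = |180| / √6525 = 180/√6525 ≈ 2.228.

2.228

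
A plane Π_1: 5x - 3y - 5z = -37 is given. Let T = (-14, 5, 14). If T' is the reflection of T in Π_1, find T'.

(6, -7, -6)

λ = (n·T − d)/|n|² = (-155 − (-37))/59 = -2.
Reflection = T − 2λn = (-14, 5, 14) − (-4)·(5, -3, -5) = (6, -7, -6).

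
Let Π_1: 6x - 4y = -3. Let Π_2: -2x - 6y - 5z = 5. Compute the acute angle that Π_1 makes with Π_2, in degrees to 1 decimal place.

cos θ = |n₁·n₂| / (|n₁||n₂|) = |12| / (√52 · √65).
θ = arccos(0.20641) ≈ 78.1°.

78.1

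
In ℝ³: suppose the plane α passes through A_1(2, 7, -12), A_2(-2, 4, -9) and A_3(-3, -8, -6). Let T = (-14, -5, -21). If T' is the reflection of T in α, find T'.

(4, 1, 9)

A_1A_2 = (-4, -3, 3), A_1A_3 = (-5, -15, 6); a normal to α is A_1A_2 × A_1A_3 = (27, 9, 45).
Using A_1: α has equation 27x + 9y + 45z = -423.
λ = (n·T − d)/|n|² = (-1368 − (-423))/2835 = -1/3.
Reflection = T − 2λn = (-14, -5, -21) − (-2/3)·(27, 9, 45) = (4, 1, 9).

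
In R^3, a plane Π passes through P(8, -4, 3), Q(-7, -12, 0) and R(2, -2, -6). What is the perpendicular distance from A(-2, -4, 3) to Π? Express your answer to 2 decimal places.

PQ = (-15, -8, -3), PR = (-6, 2, -9); a normal to Π is PQ × PR = (78, -117, -78).
Using P: Π has equation 78x - 117y - 78z = 858.
n·A − d = (78)·(-2) + (-117)·(-4) + (-78)·(3) − 858 = -780; |n| = √25857.
Distance = |-780| / √25857 = 780/√25857 ≈ 4.85.

4.85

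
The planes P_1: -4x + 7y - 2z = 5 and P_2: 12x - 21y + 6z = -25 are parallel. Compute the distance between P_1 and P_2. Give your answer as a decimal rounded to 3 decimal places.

0.401

Rescale P_2 by 1/(-3): -4x + 7y - 2z = 25/3. Then distance = |5 − (25/3)| / √69 ≈ 0.401.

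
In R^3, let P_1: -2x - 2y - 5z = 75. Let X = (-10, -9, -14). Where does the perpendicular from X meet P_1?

Foot = X − λn with λ = (n·X − d)/|n|² = (108 − 75)/33 = 1.
Foot = (-10, -9, -14) − 1·(-2, -2, -5) = (-8, -7, -9).

(-8, -7, -9)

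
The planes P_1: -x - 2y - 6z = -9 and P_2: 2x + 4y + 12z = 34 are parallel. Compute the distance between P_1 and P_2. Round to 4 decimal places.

1.2494

Rescale P_2 by 1/(-2): -x - 2y - 6z = -17. Then distance = |-9 − (-17)| / √41 ≈ 1.2494.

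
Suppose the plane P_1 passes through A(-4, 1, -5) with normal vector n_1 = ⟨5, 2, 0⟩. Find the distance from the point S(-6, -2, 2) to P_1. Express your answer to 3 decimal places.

2.971

P_1: n_1·r = n_1·A gives 5x + 2y = -18.
n·S − d = (5)·(-6) + (2)·(-2) + (0)·(2) − (-18) = -16; |n| = √29.
Distance = |-16| / √29 = 16/√29 ≈ 2.971.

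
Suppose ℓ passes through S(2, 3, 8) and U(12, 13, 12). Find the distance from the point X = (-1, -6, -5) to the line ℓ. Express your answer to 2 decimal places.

A direction vector for ℓ is U − S = (10, 10, 4).
Taking (2, 3, 8) on ℓ with direction v = (10, 10, 4): w = X − (2, 3, 8) = (-3, -9, -13), and w × v = (94, -118, 60).
Distance = |w × v| / |v| = √26360 / √216 ≈ 11.05.

11.05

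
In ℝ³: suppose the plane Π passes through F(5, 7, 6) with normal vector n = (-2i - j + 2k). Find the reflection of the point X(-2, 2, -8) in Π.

Π: n·r = n·F gives -2x - y + 2z = -5.
λ = (n·X − d)/|n|² = (-14 − (-5))/9 = -1.
Reflection = X − 2λn = (-2, 2, -8) − (-2)·(-2, -1, 2) = (-6, 0, -4).

(-6, 0, -4)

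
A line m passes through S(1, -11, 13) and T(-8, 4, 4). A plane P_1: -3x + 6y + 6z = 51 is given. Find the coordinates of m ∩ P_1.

(-5, -1, 7)

A direction vector for m is T − S = (-9, 15, -9).
Substitute r = (1, -11, 13) + t(-9, 15, -9) into the plane: 9 + 63t = 51, so t = 2/3.
Intersection: (1, -11, 13) + (2/3)·(-9, 15, -9) = (-5, -1, 7).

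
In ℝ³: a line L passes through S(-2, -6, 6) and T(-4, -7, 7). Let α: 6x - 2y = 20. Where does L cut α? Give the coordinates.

(2, -4, 4)

A direction vector for L is T − S = (-2, -1, 1).
Substitute r = (-2, -6, 6) + t(-2, -1, 1) into the plane: 0 + (-10)t = 20, so t = -2.
Intersection: (-2, -6, 6) + (-2)·(-2, -1, 1) = (2, -4, 4).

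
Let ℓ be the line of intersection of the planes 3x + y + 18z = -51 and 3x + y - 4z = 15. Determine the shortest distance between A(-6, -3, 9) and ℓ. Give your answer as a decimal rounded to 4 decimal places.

14.1986

Direction of ℓ: (3, 1, 18) × (3, 1, -4) = (-22, 66, 0).
A point on ℓ: solving the two plane equations with x = 1 gives (1, 0, -3).
Taking (1, 0, -3) on ℓ with direction v = (-22, 66, 0): w = A − (1, 0, -3) = (-7, -3, 12), and w × v = (-792, -264, -528).
Distance = |w × v| / |v| = √975744 / √4840 ≈ 14.1986.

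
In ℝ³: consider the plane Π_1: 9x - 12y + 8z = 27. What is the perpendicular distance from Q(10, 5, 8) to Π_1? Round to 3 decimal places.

n·Q − d = (9)·(10) + (-12)·(5) + (8)·(8) − 27 = 67; |n| = √289.
Distance = |67| / √289 = 67/√289 ≈ 3.941.

3.941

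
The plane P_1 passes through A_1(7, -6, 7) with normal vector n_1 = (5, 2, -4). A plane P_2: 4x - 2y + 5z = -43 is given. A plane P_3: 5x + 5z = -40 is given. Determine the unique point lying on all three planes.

(-5, 4, -3)

P_1: n_1·r = n_1·A_1 gives 5x + 2y - 4z = -5.
Solving the 3×3 linear system 5x + 2y - 4z = -5, 4x - 2y + 5z = -43, 5x + 5z = -40 (e.g. by elimination or Cramer's rule, determinant = -80) gives (-5, 4, -3).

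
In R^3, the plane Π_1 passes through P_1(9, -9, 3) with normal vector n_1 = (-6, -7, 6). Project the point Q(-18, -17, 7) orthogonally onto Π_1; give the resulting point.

Π_1: n_1·r = n_1·P_1 gives -6x - 7y + 6z = 27.
Foot = Q − λn with λ = (n·Q − d)/|n|² = (269 − 27)/121 = 2.
Foot = (-18, -17, 7) − 2·(-6, -7, 6) = (-6, -3, -5).

(-6, -3, -5)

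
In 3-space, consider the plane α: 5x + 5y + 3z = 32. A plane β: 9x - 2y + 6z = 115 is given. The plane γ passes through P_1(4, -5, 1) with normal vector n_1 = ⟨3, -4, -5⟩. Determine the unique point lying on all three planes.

γ: n_1·r = n_1·P_1 gives 3x - 4y - 5z = 27.
Solving the 3×3 linear system 5x + 5y + 3z = 32, 9x - 2y + 6z = 115, 3x - 4y - 5z = 27 (e.g. by elimination or Cramer's rule, determinant = 395) gives (9, -5, 4).

(9, -5, 4)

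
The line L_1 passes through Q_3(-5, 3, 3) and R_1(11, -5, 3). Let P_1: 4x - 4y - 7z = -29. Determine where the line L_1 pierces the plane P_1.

A direction vector for L_1 is R_1 − Q_3 = (16, -8, 0).
Substitute r = (-5, 3, 3) + t(16, -8, 0) into the plane: -53 + 96t = -29, so t = 1/4.
Intersection: (-5, 3, 3) + (1/4)·(16, -8, 0) = (-1, 1, 3).

(-1, 1, 3)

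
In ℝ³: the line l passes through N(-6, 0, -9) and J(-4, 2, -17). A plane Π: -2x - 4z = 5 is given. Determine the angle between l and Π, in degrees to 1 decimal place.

A direction vector for l is J − N = (2, 2, -8).
sin θ = |n·v| / (|n||v|) = |28| / (√20 · √72) = 0.73786.
θ ≈ 47.5°.

47.5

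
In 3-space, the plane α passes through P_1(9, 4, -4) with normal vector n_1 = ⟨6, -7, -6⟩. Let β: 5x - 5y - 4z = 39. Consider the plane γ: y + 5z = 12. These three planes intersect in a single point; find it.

α: n_1·r = n_1·P_1 gives 6x - 7y - 6z = 50.
Solving the 3×3 linear system 6x - 7y - 6z = 50, 5x - 5y - 4z = 39, y + 5z = 12 (e.g. by elimination or Cramer's rule, determinant = 19) gives (3, -8, 4).

(3, -8, 4)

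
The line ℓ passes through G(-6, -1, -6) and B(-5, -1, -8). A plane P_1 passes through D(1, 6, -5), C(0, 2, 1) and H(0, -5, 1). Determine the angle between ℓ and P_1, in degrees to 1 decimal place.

A direction vector for ℓ is B − G = (1, 0, -2).
DC = (-1, -4, 6), DH = (-1, -11, 6); a normal to P_1 is DC × DH = (42, 0, 7).
Using D: P_1 has equation 42x + 7z = 7.
sin θ = |n·v| / (|n||v|) = |28| / (√1813 · √5) = 0.29409.
θ ≈ 17.1°.

17.1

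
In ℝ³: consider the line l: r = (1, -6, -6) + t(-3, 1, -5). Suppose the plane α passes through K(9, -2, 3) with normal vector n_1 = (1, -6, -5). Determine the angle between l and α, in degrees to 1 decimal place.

α: n_1·r = n_1·K gives x - 6y - 5z = 6.
sin θ = |n·v| / (|n||v|) = |16| / (√62 · √35) = 0.34347.
θ ≈ 20.1°.

20.1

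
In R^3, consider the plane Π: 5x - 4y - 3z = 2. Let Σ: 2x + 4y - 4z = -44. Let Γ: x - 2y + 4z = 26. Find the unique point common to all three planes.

Solving the 3×3 linear system 5x - 4y - 3z = 2, 2x + 4y - 4z = -44, x - 2y + 4z = 26 (e.g. by elimination or Cramer's rule, determinant = 112) gives (-2, -6, 4).

(-2, -6, 4)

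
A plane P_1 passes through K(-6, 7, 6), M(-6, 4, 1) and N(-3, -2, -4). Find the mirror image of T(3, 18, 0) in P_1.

KM = (0, -3, -5), KN = (3, -9, -10); a normal to P_1 is KM × KN = (-15, -15, 9).
Using K: P_1 has equation -15x - 15y + 9z = 39.
λ = (n·T − d)/|n|² = (-315 − 39)/531 = -2/3.
Reflection = T − 2λn = (3, 18, 0) − (-4/3)·(-15, -15, 9) = (-17, -2, 12).

(-17, -2, 12)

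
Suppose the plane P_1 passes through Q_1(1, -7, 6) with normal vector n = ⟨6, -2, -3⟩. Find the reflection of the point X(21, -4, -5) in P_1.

(-15, 8, 13)

P_1: n·r = n·Q_1 gives 6x - 2y - 3z = 2.
λ = (n·X − d)/|n|² = (149 − 2)/49 = 3.
Reflection = X − 2λn = (21, -4, -5) − 6·(6, -2, -3) = (-15, 8, 13).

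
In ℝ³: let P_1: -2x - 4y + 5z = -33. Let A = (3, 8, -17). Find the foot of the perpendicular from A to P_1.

(-1, 0, -7)

Foot = A − λn with λ = (n·A − d)/|n|² = (-123 − (-33))/45 = -2.
Foot = (3, 8, -17) − (-2)·(-2, -4, 5) = (-1, 0, -7).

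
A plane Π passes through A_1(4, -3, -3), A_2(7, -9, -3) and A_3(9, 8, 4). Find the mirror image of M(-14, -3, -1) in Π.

(-2, 3, -19)

A_1A_2 = (3, -6, 0), A_1A_3 = (5, 11, 7); a normal to Π is A_1A_2 × A_1A_3 = (-42, -21, 63).
Using A_1: Π has equation -42x - 21y + 63z = -294.
λ = (n·M − d)/|n|² = (588 − (-294))/6174 = 1/7.
Reflection = M − 2λn = (-14, -3, -1) − (2/7)·(-42, -21, 63) = (-2, 3, -19).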